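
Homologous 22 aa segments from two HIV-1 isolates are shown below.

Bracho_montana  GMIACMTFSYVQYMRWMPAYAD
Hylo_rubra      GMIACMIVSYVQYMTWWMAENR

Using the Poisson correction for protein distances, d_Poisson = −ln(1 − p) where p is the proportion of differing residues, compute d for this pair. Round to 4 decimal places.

The sequences differ at positions 7 (T/I), 8 (F/V), 15 (R/T), 17 (M/W), 18 (P/M), 20 (Y/E), 21 (A/N), 22 (D/R).
p = 8/22 = 0.363636.
d = −ln(1 − 0.363636) = −ln(0.636364) = 0.4520.

0.4520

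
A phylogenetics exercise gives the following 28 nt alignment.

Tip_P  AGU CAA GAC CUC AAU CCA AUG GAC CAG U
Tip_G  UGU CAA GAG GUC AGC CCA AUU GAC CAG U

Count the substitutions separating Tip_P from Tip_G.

6

Mismatches occur at site 1 (A↔U), site 9 (C↔G), site 10 (C↔G), site 14 (A↔G), site 15 (U↔C), site 21 (G↔U).
That gives 6 mismatches out of 28 aligned sites, so the Hamming distance is 6.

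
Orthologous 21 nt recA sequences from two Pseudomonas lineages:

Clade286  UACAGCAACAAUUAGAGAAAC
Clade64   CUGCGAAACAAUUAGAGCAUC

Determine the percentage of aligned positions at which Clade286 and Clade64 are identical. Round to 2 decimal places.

66.67%

The sequences differ at positions 1 (U/C), 2 (A/U), 3 (C/G), 4 (A/C), 6 (C/A), 18 (A/C), 20 (A/U).
14 of the 21 sites match, so the percent identity is 14/21 × 100 = 66.67%.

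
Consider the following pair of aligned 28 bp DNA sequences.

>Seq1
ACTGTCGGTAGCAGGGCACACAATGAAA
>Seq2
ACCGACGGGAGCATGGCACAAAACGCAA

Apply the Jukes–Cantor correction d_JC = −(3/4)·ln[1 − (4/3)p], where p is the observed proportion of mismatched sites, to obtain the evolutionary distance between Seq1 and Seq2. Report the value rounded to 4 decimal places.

0.3041

The sequences differ at positions 3 (T/C), 5 (T/A), 9 (T/G), 14 (G/T), 21 (C/A), 24 (T/C), 26 (A/C).
p = 7/28 = 0.250000.
d = −0.75 · ln(1 − (4/3)·0.250000) = −0.75 · ln(0.666667) = −0.75 · (-0.405465) = 0.3041.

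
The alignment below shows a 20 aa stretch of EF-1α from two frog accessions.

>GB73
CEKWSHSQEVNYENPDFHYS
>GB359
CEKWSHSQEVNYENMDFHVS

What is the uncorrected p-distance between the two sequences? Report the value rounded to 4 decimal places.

Differing sites — 15:P/M; 19:Y/V.
There are 2 differences over 20 sites, so p = 2/20 = 0.1000.

0.1000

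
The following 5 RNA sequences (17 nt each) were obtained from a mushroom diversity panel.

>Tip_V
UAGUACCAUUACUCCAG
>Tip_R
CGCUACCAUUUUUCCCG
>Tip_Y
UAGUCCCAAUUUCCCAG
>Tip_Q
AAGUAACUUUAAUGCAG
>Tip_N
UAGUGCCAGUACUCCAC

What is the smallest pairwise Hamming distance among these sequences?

Pairwise Hamming distances:
  Tip_V vs Tip_R: 6
  Tip_V vs Tip_Y: 5
  Tip_V vs Tip_Q: 5
  Tip_V vs Tip_N: 3
  Tip_R vs Tip_Y: 7
  Tip_R vs Tip_Q: 9
  Tip_R vs Tip_N: 9
  Tip_Y vs Tip_Q: 9
  Tip_Y vs Tip_N: 6
  Tip_Q vs Tip_N: 8
The smallest is 3, between Tip_V and Tip_N.

3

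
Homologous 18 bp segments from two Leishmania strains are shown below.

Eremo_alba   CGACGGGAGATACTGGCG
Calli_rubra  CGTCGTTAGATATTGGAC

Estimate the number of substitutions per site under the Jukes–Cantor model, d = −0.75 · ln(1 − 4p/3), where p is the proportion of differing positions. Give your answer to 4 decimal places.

Mismatches occur at site 3 (A→T), site 6 (G→T), site 7 (G→T), site 13 (C→T), site 17 (C→A), site 18 (G→C).
p = 6/18 = 0.333333.
d = −0.75 · ln(1 − (4/3)·0.333333) = −0.75 · ln(0.555556) = −0.75 · (-0.587786) = 0.4408.

0.4408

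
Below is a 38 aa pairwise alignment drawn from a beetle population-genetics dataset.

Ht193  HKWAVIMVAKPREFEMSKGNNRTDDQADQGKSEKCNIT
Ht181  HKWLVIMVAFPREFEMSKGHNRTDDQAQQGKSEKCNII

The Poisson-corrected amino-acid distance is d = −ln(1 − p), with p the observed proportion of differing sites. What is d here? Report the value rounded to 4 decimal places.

0.1411

Differing sites — 4:A/L; 10:K/F; 20:N/H; 28:D/Q; 38:T/I.
p = 5/38 = 0.131579.
d = −ln(1 − 0.131579) = −ln(0.868421) = 0.1411.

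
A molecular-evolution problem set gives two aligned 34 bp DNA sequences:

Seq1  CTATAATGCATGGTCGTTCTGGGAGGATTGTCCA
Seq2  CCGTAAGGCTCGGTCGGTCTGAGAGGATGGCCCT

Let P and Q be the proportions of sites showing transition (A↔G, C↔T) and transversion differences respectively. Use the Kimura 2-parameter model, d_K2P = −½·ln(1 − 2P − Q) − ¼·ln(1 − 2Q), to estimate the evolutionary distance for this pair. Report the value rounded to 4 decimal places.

The sequences differ at positions 2 (T/C, transition), 3 (A/G, transition), 7 (T/G, transversion), 10 (A/T, transversion), 11 (T/C, transition), 17 (T/G, transversion), 22 (G/A, transition), 29 (T/G, transversion), 31 (T/C, transition), 34 (A/T, transversion).
Of the 10 differences, 5 transitions and 5 transversions over 34 sites: P = 5/34 = 0.147059, Q = 5/34 = 0.147059.
d = −0.5·ln(0.558823) − 0.25·ln(0.705882) = −0.5·(-0.581922) − 0.25·(-0.348307) = 0.3780.

0.3780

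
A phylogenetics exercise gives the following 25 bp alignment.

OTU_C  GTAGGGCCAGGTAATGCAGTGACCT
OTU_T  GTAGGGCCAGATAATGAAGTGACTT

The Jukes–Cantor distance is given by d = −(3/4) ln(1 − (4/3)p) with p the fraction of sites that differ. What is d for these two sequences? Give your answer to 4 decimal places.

Differing sites — 11:G/A; 17:C/A; 24:C/T.
p = 3/25 = 0.120000.
d = −0.75 · ln(1 − (4/3)·0.120000) = −0.75 · ln(0.840000) = −0.75 · (-0.174353) = 0.1308.

0.1308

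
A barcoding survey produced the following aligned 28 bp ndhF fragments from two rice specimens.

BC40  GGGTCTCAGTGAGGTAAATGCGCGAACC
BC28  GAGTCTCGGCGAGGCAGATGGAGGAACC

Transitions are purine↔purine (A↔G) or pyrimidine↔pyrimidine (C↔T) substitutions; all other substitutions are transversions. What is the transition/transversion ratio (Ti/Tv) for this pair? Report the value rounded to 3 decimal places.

3.000

Mismatches occur at site 2 (G↔A, transition), site 8 (A↔G, transition), site 10 (T↔C, transition), site 15 (T↔C, transition), site 17 (A↔G, transition), site 21 (C↔G, transversion), site 22 (G↔A, transition), site 23 (C↔G, transversion).
Of the 8 differences, 6 transitions and 2 transversions, so Ti/Tv = 6/2 = 3.000.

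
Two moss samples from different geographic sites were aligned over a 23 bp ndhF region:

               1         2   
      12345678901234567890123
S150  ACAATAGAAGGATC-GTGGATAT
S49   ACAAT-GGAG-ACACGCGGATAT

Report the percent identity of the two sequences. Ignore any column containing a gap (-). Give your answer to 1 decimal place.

Excluding the 3 gap columns leaves 20 comparable sites.
Differing sites — 8:A/G; 13:T/C; 14:C/A; 17:T/C.
16 of the 20 comparable sites match, so the percent identity is 16/20 × 100 = 80.0%.

80.0%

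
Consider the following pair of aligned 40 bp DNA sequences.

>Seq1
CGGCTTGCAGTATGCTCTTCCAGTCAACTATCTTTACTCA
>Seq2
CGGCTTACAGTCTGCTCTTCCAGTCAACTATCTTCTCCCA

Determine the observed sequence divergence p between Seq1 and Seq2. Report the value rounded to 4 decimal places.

0.1250

Mismatches occur at site 7 (G→A), site 12 (A→C), site 35 (T→C), site 36 (A→T), site 38 (T→C).
There are 5 differences over 40 sites, so p = 5/40 = 0.1250.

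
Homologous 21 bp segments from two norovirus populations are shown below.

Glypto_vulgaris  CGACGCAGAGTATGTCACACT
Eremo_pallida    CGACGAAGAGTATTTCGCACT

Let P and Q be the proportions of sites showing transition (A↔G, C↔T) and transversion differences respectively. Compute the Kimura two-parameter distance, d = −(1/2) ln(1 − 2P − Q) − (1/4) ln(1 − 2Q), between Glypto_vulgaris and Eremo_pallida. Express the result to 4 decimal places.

0.1585

Mismatches occur at site 6 (C/A, transversion), site 14 (G/T, transversion), site 17 (A/G, transition).
Of the 3 differences, 1 transition and 2 transversions over 21 sites: P = 1/21 = 0.047619, Q = 2/21 = 0.095238.
d = −0.5·ln(0.809524) − 0.25·ln(0.809524) = −0.5·(-0.211309) − 0.25·(-0.211309) = 0.1585.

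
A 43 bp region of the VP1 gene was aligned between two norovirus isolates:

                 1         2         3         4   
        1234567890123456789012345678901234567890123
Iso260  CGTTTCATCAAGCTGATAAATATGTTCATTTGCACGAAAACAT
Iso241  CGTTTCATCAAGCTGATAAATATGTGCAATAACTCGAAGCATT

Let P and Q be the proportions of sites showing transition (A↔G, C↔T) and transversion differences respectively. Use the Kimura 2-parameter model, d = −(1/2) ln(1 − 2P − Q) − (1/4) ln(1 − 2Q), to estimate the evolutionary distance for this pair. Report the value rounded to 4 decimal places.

0.2462

Mismatches occur at site 26 (T↔G, transversion), site 29 (T↔A, transversion), site 31 (T↔A, transversion), site 32 (G↔A, transition), site 34 (A↔T, transversion), site 39 (A↔G, transition), site 40 (A↔C, transversion), site 41 (C↔A, transversion), site 42 (A↔T, transversion).
Of the 9 differences, 2 transitions and 7 transversions over 43 sites: P = 2/43 = 0.046512, Q = 7/43 = 0.162791.
d = −0.5·ln(0.744185) − 0.25·ln(0.674418) = −0.5·(-0.295466) − 0.25·(-0.393905) = 0.2462.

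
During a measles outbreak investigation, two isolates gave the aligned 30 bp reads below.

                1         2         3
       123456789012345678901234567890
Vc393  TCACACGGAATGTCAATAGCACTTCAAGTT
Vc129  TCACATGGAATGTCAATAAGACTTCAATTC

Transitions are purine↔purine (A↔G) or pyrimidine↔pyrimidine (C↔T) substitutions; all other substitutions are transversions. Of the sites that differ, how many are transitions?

3

Mismatches occur at site 6 (C/T, transition), site 19 (G/A, transition), site 20 (C/G, transversion), site 28 (G/T, transversion), site 30 (T/C, transition).
Of the 5 differences, 3 transitions and 2 transversions, so the answer is 3.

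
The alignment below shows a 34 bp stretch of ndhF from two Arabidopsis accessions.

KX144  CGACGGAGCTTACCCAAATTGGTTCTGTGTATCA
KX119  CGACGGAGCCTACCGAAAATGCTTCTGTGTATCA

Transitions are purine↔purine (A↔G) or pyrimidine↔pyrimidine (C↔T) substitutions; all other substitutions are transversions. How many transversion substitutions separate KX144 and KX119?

Mismatches occur at site 10 (T↔C, transition), site 15 (C↔G, transversion), site 19 (T↔A, transversion), site 22 (G↔C, transversion).
Of the 4 differences, 1 transition and 3 transversions, so the answer is 3.

3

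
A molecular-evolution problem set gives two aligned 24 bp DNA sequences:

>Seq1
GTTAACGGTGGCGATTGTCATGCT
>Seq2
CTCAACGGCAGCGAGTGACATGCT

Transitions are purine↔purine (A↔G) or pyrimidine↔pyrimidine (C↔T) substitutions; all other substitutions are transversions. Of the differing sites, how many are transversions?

3

The sequences differ at positions 1 (G/C, transversion), 3 (T/C, transition), 9 (T/C, transition), 10 (G/A, transition), 15 (T/G, transversion), 18 (T/A, transversion).
Of the 6 differences, 3 transitions and 3 transversions, so the answer is 3.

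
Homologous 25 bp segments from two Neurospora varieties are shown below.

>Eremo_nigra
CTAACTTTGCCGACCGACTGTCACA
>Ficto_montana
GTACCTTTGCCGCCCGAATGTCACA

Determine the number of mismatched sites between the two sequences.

4

The sequences differ at positions 1 (C/G), 4 (A/C), 13 (A/C), 18 (C/A).
That gives 4 mismatches out of 25 aligned sites, so the Hamming distance is 4.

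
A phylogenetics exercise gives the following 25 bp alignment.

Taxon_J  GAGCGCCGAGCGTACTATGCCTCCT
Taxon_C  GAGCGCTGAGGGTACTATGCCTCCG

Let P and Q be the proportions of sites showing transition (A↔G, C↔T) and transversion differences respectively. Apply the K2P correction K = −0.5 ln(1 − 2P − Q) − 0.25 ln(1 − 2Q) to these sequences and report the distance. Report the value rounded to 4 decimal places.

Mismatches occur at site 7 (C/T, transition), site 11 (C/G, transversion), site 25 (T/G, transversion).
Of the 3 differences, 1 transition and 2 transversions over 25 sites: P = 1/25 = 0.040000, Q = 2/25 = 0.080000.
d = −0.5·ln(0.840000) − 0.25·ln(0.840000) = −0.5·(-0.174353) − 0.25·(-0.174353) = 0.1308.

0.1308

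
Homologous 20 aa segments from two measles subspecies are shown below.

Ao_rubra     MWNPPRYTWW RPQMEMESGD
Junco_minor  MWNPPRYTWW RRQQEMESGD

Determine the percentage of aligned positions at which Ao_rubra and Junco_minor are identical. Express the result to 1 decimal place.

90.0%

Mismatches occur at site 12 (P→R), site 14 (M→Q).
18 of the 20 sites match, so the percent identity is 18/20 × 100 = 90.0%.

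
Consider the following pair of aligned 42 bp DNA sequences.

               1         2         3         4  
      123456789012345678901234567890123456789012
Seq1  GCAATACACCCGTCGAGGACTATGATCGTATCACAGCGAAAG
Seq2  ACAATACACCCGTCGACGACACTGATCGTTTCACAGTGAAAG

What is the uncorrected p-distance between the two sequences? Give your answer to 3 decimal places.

Mismatches occur at site 1 (G↔A), site 17 (G↔C), site 21 (T↔A), site 22 (A↔C), site 30 (A↔T), site 37 (C↔T).
There are 6 differences over 42 sites, so p = 6/42 = 0.143.

0.143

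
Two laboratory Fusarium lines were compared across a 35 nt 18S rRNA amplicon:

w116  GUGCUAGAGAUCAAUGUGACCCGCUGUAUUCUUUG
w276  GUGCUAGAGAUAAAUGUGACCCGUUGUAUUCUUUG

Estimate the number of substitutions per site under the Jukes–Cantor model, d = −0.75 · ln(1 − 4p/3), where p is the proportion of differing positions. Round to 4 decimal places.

Differing sites — 12:C/A; 24:C/U.
p = 2/35 = 0.057143.
d = −0.75 · ln(1 − (4/3)·0.057143) = −0.75 · ln(0.923809) = −0.75 · (-0.079250) = 0.0594.

0.0594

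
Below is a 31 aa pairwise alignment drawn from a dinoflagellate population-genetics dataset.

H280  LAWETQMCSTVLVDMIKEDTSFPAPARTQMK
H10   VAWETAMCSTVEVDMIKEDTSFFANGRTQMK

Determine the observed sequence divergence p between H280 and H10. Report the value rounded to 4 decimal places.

0.1935

The sequences differ at positions 1 (L/V), 6 (Q/A), 12 (L/E), 23 (P/F), 25 (P/N), 26 (A/G).
There are 6 differences over 31 sites, so p = 6/31 = 0.1935.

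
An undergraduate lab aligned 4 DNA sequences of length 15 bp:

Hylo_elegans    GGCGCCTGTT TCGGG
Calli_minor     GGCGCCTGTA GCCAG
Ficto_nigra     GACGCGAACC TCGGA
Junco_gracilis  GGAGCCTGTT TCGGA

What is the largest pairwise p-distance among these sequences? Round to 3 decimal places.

Pairwise Hamming distances:
  Hylo_elegans vs Calli_minor: 4
  Hylo_elegans vs Ficto_nigra: 7
  Hylo_elegans vs Junco_gracilis: 2
  Calli_minor vs Ficto_nigra: 10
  Calli_minor vs Junco_gracilis: 6
  Ficto_nigra vs Junco_gracilis: 7
The largest is 10 mismatches, between Calli_minor and Ficto_nigra; p = 10/15 = 0.667.

0.667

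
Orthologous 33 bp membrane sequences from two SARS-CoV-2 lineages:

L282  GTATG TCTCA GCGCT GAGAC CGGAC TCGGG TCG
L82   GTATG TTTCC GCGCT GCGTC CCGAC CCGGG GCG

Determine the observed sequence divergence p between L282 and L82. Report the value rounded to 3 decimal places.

The sequences differ at positions 7 (C/T), 10 (A/C), 17 (A/C), 19 (A/T), 22 (G/C), 26 (T/C), 31 (T/G).
There are 7 differences over 33 sites, so p = 7/33 = 0.212.

0.212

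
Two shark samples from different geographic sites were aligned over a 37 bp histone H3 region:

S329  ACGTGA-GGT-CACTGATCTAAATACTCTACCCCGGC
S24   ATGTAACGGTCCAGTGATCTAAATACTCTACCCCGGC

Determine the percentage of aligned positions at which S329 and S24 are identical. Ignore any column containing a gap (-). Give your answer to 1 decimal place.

91.4%

Excluding the 2 gap columns leaves 35 comparable sites.
Differing sites — 2:C/T; 5:G/A; 14:C/G.
32 of the 35 comparable sites match, so the percent identity is 32/35 × 100 = 91.4%.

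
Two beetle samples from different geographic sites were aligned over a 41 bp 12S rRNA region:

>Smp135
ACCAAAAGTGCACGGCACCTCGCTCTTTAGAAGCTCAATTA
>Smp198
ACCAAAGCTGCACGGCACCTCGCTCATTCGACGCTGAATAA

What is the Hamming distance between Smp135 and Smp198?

The sequences differ at positions 7 (A/G), 8 (G/C), 26 (T/A), 29 (A/C), 32 (A/C), 36 (C/G), 40 (T/A).
That gives 7 mismatches out of 41 aligned sites, so the Hamming distance is 7.

7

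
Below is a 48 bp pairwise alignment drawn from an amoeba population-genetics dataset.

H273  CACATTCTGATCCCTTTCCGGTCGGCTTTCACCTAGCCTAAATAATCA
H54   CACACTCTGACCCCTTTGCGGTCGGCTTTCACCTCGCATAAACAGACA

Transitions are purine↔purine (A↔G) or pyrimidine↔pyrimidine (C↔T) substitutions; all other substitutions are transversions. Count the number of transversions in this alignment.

4

The sequences differ at positions 5 (T/C, transition), 11 (T/C, transition), 18 (C/G, transversion), 35 (A/C, transversion), 38 (C/A, transversion), 43 (T/C, transition), 45 (A/G, transition), 46 (T/A, transversion).
Of the 8 differences, 4 transitions and 4 transversions, so the answer is 4.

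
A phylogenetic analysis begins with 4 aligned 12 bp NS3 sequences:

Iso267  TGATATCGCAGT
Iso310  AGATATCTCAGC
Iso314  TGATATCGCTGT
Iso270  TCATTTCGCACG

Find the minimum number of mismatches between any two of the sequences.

1

Pairwise Hamming distances:
  Iso267 vs Iso310: 3
  Iso267 vs Iso314: 1
  Iso267 vs Iso270: 4
  Iso310 vs Iso314: 4
  Iso310 vs Iso270: 6
  Iso314 vs Iso270: 5
The smallest is 1, between Iso267 and Iso314.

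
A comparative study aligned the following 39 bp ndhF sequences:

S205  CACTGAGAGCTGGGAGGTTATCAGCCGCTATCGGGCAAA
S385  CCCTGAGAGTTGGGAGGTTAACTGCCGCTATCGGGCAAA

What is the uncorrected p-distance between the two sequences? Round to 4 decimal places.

Mismatches occur at site 2 (A/C), site 10 (C/T), site 21 (T/A), site 23 (A/T).
There are 4 differences over 39 sites, so p = 4/39 = 0.1026.

0.1026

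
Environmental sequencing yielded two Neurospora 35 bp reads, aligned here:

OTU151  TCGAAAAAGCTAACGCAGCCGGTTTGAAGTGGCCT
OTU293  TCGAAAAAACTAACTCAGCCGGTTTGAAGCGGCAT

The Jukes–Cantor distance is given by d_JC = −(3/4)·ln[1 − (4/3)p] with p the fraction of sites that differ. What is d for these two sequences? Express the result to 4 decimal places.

The sequences differ at positions 9 (G/A), 15 (G/T), 30 (T/C), 34 (C/A).
p = 4/35 = 0.114286.
d = −0.75 · ln(1 − (4/3)·0.114286) = −0.75 · ln(0.847619) = −0.75 · (-0.165324) = 0.1240.

0.1240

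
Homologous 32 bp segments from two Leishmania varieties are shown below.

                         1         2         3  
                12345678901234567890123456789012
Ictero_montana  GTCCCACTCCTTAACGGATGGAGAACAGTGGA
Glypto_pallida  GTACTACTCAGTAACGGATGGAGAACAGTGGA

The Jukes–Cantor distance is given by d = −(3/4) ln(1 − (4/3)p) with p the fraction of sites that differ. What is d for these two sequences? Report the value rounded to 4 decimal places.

The sequences differ at positions 3 (C/A), 5 (C/T), 10 (C/A), 11 (T/G).
p = 4/32 = 0.125000.
d = −0.75 · ln(1 − (4/3)·0.125000) = −0.75 · ln(0.833333) = −0.75 · (-0.182322) = 0.1367.

0.1367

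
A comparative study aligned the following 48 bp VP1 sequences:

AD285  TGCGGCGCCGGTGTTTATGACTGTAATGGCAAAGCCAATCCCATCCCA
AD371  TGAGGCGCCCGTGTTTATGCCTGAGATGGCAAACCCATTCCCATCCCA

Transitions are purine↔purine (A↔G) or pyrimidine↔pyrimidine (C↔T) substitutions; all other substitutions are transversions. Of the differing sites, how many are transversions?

Differing sites — 3:C/A (Tv); 10:G/C (Tv); 20:A/C (Tv); 24:T/A (Tv); 25:A/G (Ti); 34:G/C (Tv); 38:A/T (Tv).
Of the 7 differences, 1 transition and 6 transversions, so the answer is 6.

6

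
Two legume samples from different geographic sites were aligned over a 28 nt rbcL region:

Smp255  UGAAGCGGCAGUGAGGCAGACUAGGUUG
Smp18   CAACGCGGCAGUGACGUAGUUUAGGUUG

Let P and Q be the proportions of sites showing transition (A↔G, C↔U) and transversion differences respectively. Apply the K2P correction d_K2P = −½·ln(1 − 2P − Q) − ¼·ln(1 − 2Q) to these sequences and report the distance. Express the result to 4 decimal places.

Differing sites — 1:U/C (Ti); 2:G/A (Ti); 4:A/C (Tv); 15:G/C (Tv); 17:C/U (Ti); 20:A/U (Tv); 21:C/U (Ti).
Of the 7 differences, 4 transitions and 3 transversions over 28 sites: P = 4/28 = 0.142857, Q = 3/28 = 0.107143.
d = −0.5·ln(0.607143) − 0.25·ln(0.785714) = −0.5·(-0.498991) − 0.25·(-0.241162) = 0.3098.

0.3098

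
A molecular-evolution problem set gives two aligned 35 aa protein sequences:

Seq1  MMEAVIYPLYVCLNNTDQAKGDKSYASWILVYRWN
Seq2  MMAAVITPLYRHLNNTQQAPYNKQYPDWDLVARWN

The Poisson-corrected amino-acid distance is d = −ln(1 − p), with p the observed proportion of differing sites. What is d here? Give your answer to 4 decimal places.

Mismatches occur at site 3 (E/A), site 7 (Y/T), site 11 (V/R), site 12 (C/H), site 17 (D/Q), site 20 (K/P), site 21 (G/Y), site 22 (D/N), site 24 (S/Q), site 26 (A/P), site 27 (S/D), site 29 (I/D), site 32 (Y/A).
p = 13/35 = 0.371429.
d = −ln(1 − 0.371429) = −ln(0.628571) = 0.4643.

0.4643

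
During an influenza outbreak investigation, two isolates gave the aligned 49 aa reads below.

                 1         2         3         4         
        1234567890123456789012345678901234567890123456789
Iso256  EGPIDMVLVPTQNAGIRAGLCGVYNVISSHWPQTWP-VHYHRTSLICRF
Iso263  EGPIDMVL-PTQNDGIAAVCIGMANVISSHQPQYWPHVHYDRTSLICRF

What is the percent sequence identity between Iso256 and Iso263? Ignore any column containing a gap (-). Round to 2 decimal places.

78.72%

Excluding the 2 gap columns leaves 47 comparable sites.
Differing sites — 14:A/D; 17:R/A; 19:G/V; 20:L/C; 21:C/I; 23:V/M; 24:Y/A; 31:W/Q; 34:T/Y; 41:H/D.
37 of the 47 comparable sites match, so the percent identity is 37/47 × 100 = 78.72%.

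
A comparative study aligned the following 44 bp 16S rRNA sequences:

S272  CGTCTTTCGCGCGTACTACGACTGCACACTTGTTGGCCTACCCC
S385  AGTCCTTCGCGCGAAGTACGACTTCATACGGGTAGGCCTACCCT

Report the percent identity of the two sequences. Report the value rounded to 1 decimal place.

77.3%

Mismatches occur at site 1 (C↔A), site 5 (T↔C), site 14 (T↔A), site 16 (C↔G), site 24 (G↔T), site 27 (C↔T), site 30 (T↔G), site 31 (T↔G), site 34 (T↔A), site 44 (C↔T).
34 of the 44 sites match, so the percent identity is 34/44 × 100 = 77.3%.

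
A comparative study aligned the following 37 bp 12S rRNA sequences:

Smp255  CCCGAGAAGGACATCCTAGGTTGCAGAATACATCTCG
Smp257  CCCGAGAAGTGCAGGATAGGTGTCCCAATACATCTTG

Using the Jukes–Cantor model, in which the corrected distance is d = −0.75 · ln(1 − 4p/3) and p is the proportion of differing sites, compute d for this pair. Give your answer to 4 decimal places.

0.3351

The sequences differ at positions 10 (G/T), 11 (A/G), 14 (T/G), 15 (C/G), 16 (C/A), 22 (T/G), 23 (G/T), 25 (A/C), 26 (G/C), 36 (C/T).
p = 10/37 = 0.270270.
d = −0.75 · ln(1 − (4/3)·0.270270) = −0.75 · ln(0.639640) = −0.75 · (-0.446850) = 0.3351.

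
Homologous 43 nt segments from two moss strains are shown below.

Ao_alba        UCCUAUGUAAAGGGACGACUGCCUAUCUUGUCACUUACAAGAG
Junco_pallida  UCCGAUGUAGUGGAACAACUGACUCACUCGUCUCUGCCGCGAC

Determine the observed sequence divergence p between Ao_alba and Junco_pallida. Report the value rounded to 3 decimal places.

0.349

Differing sites — 4:U/G; 10:A/G; 11:A/U; 14:G/A; 17:G/A; 22:C/A; 25:A/C; 26:U/A; 29:U/C; 33:A/U; 36:U/G; 37:A/C; 39:A/G; 40:A/C; 43:G/C.
There are 15 differences over 43 sites, so p = 15/43 = 0.349.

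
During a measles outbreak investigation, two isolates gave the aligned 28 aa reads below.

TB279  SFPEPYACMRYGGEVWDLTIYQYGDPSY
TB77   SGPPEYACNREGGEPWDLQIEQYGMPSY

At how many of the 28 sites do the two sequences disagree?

9

The sequences differ at positions 2 (F/G), 4 (E/P), 5 (P/E), 9 (M/N), 11 (Y/E), 15 (V/P), 19 (T/Q), 21 (Y/E), 25 (D/M).
That gives 9 mismatches out of 28 aligned sites, so the Hamming distance is 9.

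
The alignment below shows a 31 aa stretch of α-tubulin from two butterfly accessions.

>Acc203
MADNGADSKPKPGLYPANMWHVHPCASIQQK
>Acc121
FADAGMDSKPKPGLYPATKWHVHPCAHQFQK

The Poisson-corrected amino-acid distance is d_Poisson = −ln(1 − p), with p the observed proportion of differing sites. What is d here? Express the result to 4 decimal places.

0.2985

Mismatches occur at site 1 (M/F), site 4 (N/A), site 6 (A/M), site 18 (N/T), site 19 (M/K), site 27 (S/H), site 28 (I/Q), site 29 (Q/F).
p = 8/31 = 0.258065.
d = −ln(1 − 0.258065) = −ln(0.741935) = 0.2985.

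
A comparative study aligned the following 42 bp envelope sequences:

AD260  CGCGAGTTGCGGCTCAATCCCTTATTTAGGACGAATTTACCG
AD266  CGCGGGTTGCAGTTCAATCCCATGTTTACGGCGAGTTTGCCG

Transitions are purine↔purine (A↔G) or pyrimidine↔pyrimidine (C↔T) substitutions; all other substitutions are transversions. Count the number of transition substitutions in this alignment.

7

Mismatches occur at site 5 (A↔G, transition), site 11 (G↔A, transition), site 13 (C↔T, transition), site 22 (T↔A, transversion), site 24 (A↔G, transition), site 29 (G↔C, transversion), site 31 (A↔G, transition), site 35 (A↔G, transition), site 39 (A↔G, transition).
Of the 9 differences, 7 transitions and 2 transversions, so the answer is 7.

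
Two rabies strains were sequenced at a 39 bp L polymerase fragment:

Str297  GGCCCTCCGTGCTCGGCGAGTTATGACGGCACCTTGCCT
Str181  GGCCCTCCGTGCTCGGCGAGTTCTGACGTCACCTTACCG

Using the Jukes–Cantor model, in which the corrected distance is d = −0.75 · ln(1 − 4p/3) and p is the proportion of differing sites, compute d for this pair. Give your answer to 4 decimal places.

Differing sites — 23:A/C; 29:G/T; 36:G/A; 39:T/G.
p = 4/39 = 0.102564.
d = −0.75 · ln(1 − (4/3)·0.102564) = −0.75 · ln(0.863248) = −0.75 · (-0.147053) = 0.1103.

0.1103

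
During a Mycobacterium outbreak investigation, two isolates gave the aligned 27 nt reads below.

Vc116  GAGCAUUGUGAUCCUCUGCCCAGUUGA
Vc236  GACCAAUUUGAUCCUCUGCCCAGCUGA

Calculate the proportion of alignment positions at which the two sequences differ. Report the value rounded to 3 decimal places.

Mismatches occur at site 3 (G/C), site 6 (U/A), site 8 (G/U), site 24 (U/C).
There are 4 differences over 27 sites, so p = 4/27 = 0.148.

0.148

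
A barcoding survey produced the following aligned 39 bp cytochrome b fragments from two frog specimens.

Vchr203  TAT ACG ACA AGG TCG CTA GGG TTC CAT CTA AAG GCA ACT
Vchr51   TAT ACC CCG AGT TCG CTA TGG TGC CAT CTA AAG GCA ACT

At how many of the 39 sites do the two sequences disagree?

6

The sequences differ at positions 6 (G/C), 7 (A/C), 9 (A/G), 12 (G/T), 19 (G/T), 23 (T/G).
That gives 6 mismatches out of 39 aligned sites, so the Hamming distance is 6.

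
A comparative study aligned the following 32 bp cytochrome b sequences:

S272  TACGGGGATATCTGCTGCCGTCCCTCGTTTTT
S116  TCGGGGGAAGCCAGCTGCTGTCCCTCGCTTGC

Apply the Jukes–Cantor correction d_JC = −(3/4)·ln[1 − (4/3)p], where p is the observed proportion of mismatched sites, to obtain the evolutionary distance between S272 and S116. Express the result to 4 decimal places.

0.4042

Differing sites — 2:A/C; 3:C/G; 9:T/A; 10:A/G; 11:T/C; 13:T/A; 19:C/T; 28:T/C; 31:T/G; 32:T/C.
p = 10/32 = 0.312500.
d = −0.75 · ln(1 − (4/3)·0.312500) = −0.75 · ln(0.583333) = −0.75 · (-0.538997) = 0.4042.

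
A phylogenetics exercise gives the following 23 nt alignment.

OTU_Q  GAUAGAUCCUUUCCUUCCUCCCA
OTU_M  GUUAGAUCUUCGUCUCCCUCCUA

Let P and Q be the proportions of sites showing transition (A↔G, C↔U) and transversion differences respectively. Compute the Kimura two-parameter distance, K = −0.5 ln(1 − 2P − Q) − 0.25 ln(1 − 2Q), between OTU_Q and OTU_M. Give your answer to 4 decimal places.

Mismatches occur at site 2 (A/U, transversion), site 9 (C/U, transition), site 11 (U/C, transition), site 12 (U/G, transversion), site 13 (C/U, transition), site 16 (U/C, transition), site 22 (C/U, transition).
Of the 7 differences, 5 transitions and 2 transversions over 23 sites: P = 5/23 = 0.217391, Q = 2/23 = 0.086957.
d = −0.5·ln(0.478261) − 0.25·ln(0.826086) = −0.5·(-0.737599) − 0.25·(-0.191056) = 0.4166.

0.4166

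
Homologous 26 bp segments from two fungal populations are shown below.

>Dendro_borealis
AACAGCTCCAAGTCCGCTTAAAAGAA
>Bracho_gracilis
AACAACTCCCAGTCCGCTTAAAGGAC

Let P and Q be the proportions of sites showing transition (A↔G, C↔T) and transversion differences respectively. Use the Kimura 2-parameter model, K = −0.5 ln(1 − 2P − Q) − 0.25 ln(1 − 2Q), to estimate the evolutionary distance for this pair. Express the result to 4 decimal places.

Mismatches occur at site 5 (G↔A, transition), site 10 (A↔C, transversion), site 23 (A↔G, transition), site 26 (A↔C, transversion).
Of the 4 differences, 2 transitions and 2 transversions over 26 sites: P = 2/26 = 0.076923, Q = 2/26 = 0.076923.
d = −0.5·ln(0.769231) − 0.25·ln(0.846154) = −0.5·(-0.262364) − 0.25·(-0.167054) = 0.1729.

0.1729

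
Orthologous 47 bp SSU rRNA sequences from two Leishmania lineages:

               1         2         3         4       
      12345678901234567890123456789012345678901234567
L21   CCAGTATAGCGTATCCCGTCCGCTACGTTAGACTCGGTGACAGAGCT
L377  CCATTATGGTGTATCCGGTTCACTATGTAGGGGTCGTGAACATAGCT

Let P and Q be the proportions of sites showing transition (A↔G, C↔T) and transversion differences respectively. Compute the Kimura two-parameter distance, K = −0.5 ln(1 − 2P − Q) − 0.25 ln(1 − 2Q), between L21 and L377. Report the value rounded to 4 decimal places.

0.4245

Mismatches occur at site 4 (G↔T, transversion), site 8 (A↔G, transition), site 10 (C↔T, transition), site 17 (C↔G, transversion), site 20 (C↔T, transition), site 22 (G↔A, transition), site 26 (C↔T, transition), site 29 (T↔A, transversion), site 30 (A↔G, transition), site 32 (A↔G, transition), site 33 (C↔G, transversion), site 37 (G↔T, transversion), site 38 (T↔G, transversion), site 39 (G↔A, transition), site 43 (G↔T, transversion).
Of the 15 differences, 8 transitions and 7 transversions over 47 sites: P = 8/47 = 0.170213, Q = 7/47 = 0.148936.
d = −0.5·ln(0.510638) − 0.25·ln(0.702128) = −0.5·(-0.672094) − 0.25·(-0.353640) = 0.4245.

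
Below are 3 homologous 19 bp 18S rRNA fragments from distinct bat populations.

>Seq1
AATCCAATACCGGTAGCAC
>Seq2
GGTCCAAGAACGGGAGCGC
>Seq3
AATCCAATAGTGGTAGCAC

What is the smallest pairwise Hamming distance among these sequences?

Pairwise Hamming distances:
  Seq1 vs Seq2: 6
  Seq1 vs Seq3: 2
  Seq2 vs Seq3: 7
The smallest is 2, between Seq1 and Seq3.

2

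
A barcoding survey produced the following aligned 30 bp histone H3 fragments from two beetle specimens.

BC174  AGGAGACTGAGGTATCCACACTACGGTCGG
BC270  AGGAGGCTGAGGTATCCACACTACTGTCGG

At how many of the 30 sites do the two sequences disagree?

2

Mismatches occur at site 6 (A↔G), site 25 (G↔T).
That gives 2 mismatches out of 30 aligned sites, so the Hamming distance is 2.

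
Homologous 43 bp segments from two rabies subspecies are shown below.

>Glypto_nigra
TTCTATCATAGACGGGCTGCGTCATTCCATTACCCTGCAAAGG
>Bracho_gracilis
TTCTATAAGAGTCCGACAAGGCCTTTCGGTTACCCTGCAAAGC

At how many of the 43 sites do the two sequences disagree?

13

The sequences differ at positions 7 (C/A), 9 (T/G), 12 (A/T), 14 (G/C), 16 (G/A), 18 (T/A), 19 (G/A), 20 (C/G), 22 (T/C), 24 (A/T), 28 (C/G), 29 (A/G), 43 (G/C).
That gives 13 mismatches out of 43 aligned sites, so the Hamming distance is 13.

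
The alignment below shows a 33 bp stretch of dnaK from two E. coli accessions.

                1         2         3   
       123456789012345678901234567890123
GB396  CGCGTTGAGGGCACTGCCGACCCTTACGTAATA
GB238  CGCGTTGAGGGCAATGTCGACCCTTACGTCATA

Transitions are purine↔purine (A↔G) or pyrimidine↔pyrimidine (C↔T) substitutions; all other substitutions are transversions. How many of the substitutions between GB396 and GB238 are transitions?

Differing sites — 14:C/A (Tv); 17:C/T (Ti); 30:A/C (Tv).
Of the 3 differences, 1 transition and 2 transversions, so the answer is 1.

1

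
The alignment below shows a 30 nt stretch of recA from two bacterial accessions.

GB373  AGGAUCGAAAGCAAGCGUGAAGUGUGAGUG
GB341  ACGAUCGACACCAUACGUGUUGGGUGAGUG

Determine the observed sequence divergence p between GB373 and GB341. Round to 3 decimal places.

0.267

The sequences differ at positions 2 (G/C), 9 (A/C), 11 (G/C), 14 (A/U), 15 (G/A), 20 (A/U), 21 (A/U), 23 (U/G).
There are 8 differences over 30 sites, so p = 8/30 = 0.267.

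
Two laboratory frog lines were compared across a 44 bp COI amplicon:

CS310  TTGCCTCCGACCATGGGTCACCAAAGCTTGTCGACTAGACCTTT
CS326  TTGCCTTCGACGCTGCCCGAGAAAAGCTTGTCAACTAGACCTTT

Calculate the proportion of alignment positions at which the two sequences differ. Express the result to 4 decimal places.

Mismatches occur at site 7 (C↔T), site 12 (C↔G), site 13 (A↔C), site 16 (G↔C), site 17 (G↔C), site 18 (T↔C), site 19 (C↔G), site 21 (C↔G), site 22 (C↔A), site 33 (G↔A).
There are 10 differences over 44 sites, so p = 10/44 = 0.2273.

0.2273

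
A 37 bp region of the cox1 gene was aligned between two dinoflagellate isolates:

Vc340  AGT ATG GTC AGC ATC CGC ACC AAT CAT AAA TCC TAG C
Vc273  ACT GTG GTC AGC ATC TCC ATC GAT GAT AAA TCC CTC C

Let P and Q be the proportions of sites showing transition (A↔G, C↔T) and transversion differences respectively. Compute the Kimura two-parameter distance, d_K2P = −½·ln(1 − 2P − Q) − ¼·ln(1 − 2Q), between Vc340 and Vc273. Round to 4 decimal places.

0.3387

Mismatches occur at site 2 (G→C, transversion), site 4 (A→G, transition), site 16 (C→T, transition), site 17 (G→C, transversion), site 20 (C→T, transition), site 22 (A→G, transition), site 25 (C→G, transversion), site 34 (T→C, transition), site 35 (A→T, transversion), site 36 (G→C, transversion).
Of the 10 differences, 5 transitions and 5 transversions over 37 sites: P = 5/37 = 0.135135, Q = 5/37 = 0.135135.
d = −0.5·ln(0.594595) − 0.25·ln(0.729730) = −0.5·(-0.519875) − 0.25·(-0.315081) = 0.3387.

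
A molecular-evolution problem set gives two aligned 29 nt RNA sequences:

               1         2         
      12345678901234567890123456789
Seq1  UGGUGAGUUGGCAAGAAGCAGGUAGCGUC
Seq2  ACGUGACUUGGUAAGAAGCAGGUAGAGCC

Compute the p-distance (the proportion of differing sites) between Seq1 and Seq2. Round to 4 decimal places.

0.2069

The sequences differ at positions 1 (U/A), 2 (G/C), 7 (G/C), 12 (C/U), 26 (C/A), 28 (U/C).
There are 6 differences over 29 sites, so p = 6/29 = 0.2069.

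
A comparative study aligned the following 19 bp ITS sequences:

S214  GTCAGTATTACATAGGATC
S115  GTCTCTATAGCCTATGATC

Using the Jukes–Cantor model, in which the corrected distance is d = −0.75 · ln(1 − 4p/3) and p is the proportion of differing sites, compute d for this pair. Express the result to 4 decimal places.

Mismatches occur at site 4 (A↔T), site 5 (G↔C), site 9 (T↔A), site 10 (A↔G), site 12 (A↔C), site 15 (G↔T).
p = 6/19 = 0.315789.
d = −0.75 · ln(1 − (4/3)·0.315789) = −0.75 · ln(0.578948) = −0.75 · (-0.546543) = 0.4099.

0.4099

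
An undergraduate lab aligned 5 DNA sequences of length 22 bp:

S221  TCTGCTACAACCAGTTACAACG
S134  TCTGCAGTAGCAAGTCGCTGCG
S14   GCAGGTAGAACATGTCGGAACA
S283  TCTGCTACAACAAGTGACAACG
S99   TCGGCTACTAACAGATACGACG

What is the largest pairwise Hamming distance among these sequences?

14

Pairwise Hamming distances:
  S221 vs S134: 9
  S221 vs S14: 10
  S221 vs S283: 2
  S221 vs S99: 5
  S134 vs S14: 12
  S134 vs S283: 8
  S134 vs S99: 13
  S14 vs S283: 9
  S14 vs S99: 14
  S283 vs S99: 7
The largest is 14, between S14 and S99.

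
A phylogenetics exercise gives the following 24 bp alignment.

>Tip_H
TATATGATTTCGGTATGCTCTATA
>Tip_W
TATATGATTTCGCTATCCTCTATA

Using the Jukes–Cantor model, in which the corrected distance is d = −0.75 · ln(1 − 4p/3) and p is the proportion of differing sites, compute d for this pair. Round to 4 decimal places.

The sequences differ at positions 13 (G/C), 17 (G/C).
p = 2/24 = 0.083333.
d = −0.75 · ln(1 − (4/3)·0.083333) = −0.75 · ln(0.888889) = −0.75 · (-0.117783) = 0.0883.

0.0883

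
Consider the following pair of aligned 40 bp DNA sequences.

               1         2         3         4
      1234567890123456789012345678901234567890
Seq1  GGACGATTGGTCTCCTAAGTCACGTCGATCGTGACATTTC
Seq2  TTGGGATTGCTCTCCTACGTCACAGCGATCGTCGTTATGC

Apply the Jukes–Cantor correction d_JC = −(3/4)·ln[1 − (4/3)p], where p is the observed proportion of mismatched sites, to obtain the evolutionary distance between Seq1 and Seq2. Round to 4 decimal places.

The sequences differ at positions 1 (G/T), 2 (G/T), 3 (A/G), 4 (C/G), 10 (G/C), 18 (A/C), 24 (G/A), 25 (T/G), 33 (G/C), 34 (A/G), 35 (C/T), 36 (A/T), 37 (T/A), 39 (T/G).
p = 14/40 = 0.350000.
d = −0.75 · ln(1 − (4/3)·0.350000) = −0.75 · ln(0.533333) = −0.75 · (-0.628609) = 0.4715.

0.4715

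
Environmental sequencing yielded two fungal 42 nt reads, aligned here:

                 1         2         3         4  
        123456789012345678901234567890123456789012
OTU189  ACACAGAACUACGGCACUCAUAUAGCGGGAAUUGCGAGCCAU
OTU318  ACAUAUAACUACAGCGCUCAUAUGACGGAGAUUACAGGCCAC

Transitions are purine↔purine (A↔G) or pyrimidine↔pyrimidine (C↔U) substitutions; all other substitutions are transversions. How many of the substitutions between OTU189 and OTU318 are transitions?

The sequences differ at positions 4 (C/U, transition), 6 (G/U, transversion), 13 (G/A, transition), 16 (A/G, transition), 24 (A/G, transition), 25 (G/A, transition), 29 (G/A, transition), 30 (A/G, transition), 34 (G/A, transition), 36 (G/A, transition), 37 (A/G, transition), 42 (U/C, transition).
Of the 12 differences, 11 transitions and 1 transversion, so the answer is 11.

11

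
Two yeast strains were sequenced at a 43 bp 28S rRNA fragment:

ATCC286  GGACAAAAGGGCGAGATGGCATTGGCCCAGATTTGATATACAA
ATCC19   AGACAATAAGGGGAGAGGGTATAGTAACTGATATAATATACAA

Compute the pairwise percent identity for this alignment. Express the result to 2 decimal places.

69.77%

Differing sites — 1:G/A; 7:A/T; 9:G/A; 12:C/G; 17:T/G; 20:C/T; 23:T/A; 25:G/T; 26:C/A; 27:C/A; 29:A/T; 33:T/A; 35:G/A.
30 of the 43 sites match, so the percent identity is 30/43 × 100 = 69.77%.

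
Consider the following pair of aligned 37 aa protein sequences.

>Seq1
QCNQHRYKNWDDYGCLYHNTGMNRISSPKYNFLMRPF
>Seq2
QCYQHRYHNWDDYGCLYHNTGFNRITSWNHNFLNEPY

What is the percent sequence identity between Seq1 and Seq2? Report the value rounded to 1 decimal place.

Mismatches occur at site 3 (N/Y), site 8 (K/H), site 22 (M/F), site 26 (S/T), site 28 (P/W), site 29 (K/N), site 30 (Y/H), site 34 (M/N), site 35 (R/E), site 37 (F/Y).
27 of the 37 sites match, so the percent identity is 27/37 × 100 = 73.0%.

73.0%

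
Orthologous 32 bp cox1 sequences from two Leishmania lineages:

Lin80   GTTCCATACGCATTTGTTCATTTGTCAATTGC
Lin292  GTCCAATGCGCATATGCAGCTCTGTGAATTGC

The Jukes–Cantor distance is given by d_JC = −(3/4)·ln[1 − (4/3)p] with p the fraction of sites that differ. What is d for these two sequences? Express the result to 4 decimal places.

Mismatches occur at site 3 (T→C), site 5 (C→A), site 8 (A→G), site 14 (T→A), site 17 (T→C), site 18 (T→A), site 19 (C→G), site 20 (A→C), site 22 (T→C), site 26 (C→G).
p = 10/32 = 0.312500.
d = −0.75 · ln(1 − (4/3)·0.312500) = −0.75 · ln(0.583333) = −0.75 · (-0.538997) = 0.4042.

0.4042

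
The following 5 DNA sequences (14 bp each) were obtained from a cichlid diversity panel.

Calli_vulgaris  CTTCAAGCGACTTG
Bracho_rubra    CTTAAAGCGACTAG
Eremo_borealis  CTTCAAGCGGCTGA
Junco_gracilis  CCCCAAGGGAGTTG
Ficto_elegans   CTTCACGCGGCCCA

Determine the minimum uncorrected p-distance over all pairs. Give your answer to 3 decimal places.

Pairwise Hamming distances:
  Calli_vulgaris vs Bracho_rubra: 2
  Calli_vulgaris vs Eremo_borealis: 3
  Calli_vulgaris vs Junco_gracilis: 4
  Calli_vulgaris vs Ficto_elegans: 5
  Bracho_rubra vs Eremo_borealis: 4
  Bracho_rubra vs Junco_gracilis: 6
  Bracho_rubra vs Ficto_elegans: 6
  Eremo_borealis vs Junco_gracilis: 7
  Eremo_borealis vs Ficto_elegans: 3
  Junco_gracilis vs Ficto_elegans: 9
The smallest is 2 mismatches, between Calli_vulgaris and Bracho_rubra; p = 2/14 = 0.143.

0.143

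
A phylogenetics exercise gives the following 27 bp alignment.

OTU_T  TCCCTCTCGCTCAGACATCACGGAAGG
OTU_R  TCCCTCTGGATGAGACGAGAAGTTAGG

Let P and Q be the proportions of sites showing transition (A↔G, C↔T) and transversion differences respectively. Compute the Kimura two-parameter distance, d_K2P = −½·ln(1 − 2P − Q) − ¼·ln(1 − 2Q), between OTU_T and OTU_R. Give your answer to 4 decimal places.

0.4558

Mismatches occur at site 8 (C→G, transversion), site 10 (C→A, transversion), site 12 (C→G, transversion), site 17 (A→G, transition), site 18 (T→A, transversion), site 19 (C→G, transversion), site 21 (C→A, transversion), site 23 (G→T, transversion), site 24 (A→T, transversion).
Of the 9 differences, 1 transition and 8 transversions over 27 sites: P = 1/27 = 0.037037, Q = 8/27 = 0.296296.
d = −0.5·ln(0.629630) − 0.25·ln(0.407408) = −0.5·(-0.462623) − 0.25·(-0.897940) = 0.4558.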